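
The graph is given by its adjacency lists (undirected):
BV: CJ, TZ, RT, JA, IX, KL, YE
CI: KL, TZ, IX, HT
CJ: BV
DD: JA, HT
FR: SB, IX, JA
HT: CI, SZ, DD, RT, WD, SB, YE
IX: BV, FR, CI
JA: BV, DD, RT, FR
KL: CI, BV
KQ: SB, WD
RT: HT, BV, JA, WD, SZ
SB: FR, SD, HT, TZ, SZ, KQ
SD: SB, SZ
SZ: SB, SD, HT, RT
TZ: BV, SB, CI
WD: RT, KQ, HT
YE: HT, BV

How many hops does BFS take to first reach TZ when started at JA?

2

Level 0: JA
Level 1: BV, DD, FR, RT
Level 2: CJ, HT, IX, KL, SB, SZ, TZ, WD, YE
Level 3: CI, KQ, SD
TZ first appears at level 2.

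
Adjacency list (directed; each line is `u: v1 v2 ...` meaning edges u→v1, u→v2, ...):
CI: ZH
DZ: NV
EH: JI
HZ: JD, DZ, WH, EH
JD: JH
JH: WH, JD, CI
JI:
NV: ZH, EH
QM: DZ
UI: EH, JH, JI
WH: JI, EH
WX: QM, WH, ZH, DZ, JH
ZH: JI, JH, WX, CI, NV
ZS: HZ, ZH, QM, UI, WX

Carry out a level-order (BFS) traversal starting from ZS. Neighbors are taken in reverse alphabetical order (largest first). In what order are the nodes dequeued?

Visit ZS; enqueue ZH, WX, UI, QM, HZ → queue [ZH, WX, UI, QM, HZ]
Visit ZH; enqueue NV, JI, JH, CI → queue [WX, UI, QM, HZ, NV, JI, JH, CI]
Visit WX; enqueue WH, DZ → queue [UI, QM, HZ, NV, JI, JH, CI, WH, DZ]
Visit UI; enqueue EH → queue [QM, HZ, NV, JI, JH, CI, WH, DZ, EH]
Visit QM → queue [HZ, NV, JI, JH, CI, WH, DZ, EH]
Visit HZ; enqueue JD → queue [NV, JI, JH, CI, WH, DZ, EH, JD]
Visit NV → queue [JI, JH, CI, WH, DZ, EH, JD]
Visit JI → queue [JH, CI, WH, DZ, EH, JD]
Visit JH → queue [CI, WH, DZ, EH, JD]
Visit CI → queue [WH, DZ, EH, JD]
Visit WH → queue [DZ, EH, JD]
Visit DZ → queue [EH, JD]
Visit EH → queue [JD]
Visit JD → queue []

ZS ZH WX UI QM HZ NV JI JH CI WH DZ EH JD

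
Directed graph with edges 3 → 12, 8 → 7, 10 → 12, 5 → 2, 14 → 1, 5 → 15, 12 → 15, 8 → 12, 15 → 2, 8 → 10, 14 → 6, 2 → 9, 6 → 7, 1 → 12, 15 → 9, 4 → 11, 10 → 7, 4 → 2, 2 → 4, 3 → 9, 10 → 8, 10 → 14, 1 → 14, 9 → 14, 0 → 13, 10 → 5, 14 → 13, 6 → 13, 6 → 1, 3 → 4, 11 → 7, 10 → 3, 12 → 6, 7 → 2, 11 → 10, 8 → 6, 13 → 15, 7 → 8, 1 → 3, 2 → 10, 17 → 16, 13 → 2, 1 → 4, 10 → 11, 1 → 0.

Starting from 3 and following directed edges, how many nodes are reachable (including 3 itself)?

BFS from 3 visits: 3, 4, 9, 12, 2, 11, 14, 6, 15, 10, 7, 1, 13, 5, 8, 0
Reachable nodes: 16 of 18 total.

16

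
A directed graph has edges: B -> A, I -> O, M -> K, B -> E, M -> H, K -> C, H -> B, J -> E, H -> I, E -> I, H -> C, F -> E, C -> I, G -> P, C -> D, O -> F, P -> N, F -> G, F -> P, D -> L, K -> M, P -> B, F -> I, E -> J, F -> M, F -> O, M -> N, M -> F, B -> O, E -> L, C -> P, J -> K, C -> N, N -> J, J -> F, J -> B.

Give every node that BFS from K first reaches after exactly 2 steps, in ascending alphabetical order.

D, F, H, I, N, P

Level 0: K
Level 1: C, M
Level 2: D, F, H, I, N, P
Level 3: B, E, G, J, L, O
Level 4: A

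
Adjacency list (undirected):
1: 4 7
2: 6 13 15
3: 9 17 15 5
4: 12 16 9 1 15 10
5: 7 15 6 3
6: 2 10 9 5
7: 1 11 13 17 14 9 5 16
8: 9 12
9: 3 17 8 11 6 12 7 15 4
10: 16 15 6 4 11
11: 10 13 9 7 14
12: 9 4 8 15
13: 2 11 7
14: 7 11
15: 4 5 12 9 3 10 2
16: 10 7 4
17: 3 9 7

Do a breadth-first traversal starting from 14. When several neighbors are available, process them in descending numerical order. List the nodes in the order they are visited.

Visit 14; enqueue 11, 7 → queue [11, 7]
Visit 11; enqueue 13, 10, 9 → queue [7, 13, 10, 9]
Visit 7; enqueue 17, 16, 5, 1 → queue [13, 10, 9, 17, 16, 5, 1]
Visit 13; enqueue 2 → queue [10, 9, 17, 16, 5, 1, 2]
Visit 10; enqueue 15, 6, 4 → queue [9, 17, 16, 5, 1, 2, 15, 6, 4]
Visit 9; enqueue 12, 8, 3 → queue [17, 16, 5, 1, 2, 15, 6, 4, 12, 8, 3]
Visit 17 → queue [16, 5, 1, 2, 15, 6, 4, 12, 8, 3]
Visit 16 → queue [5, 1, 2, 15, 6, 4, 12, 8, 3]
Visit 5 → queue [1, 2, 15, 6, 4, 12, 8, 3]
Visit 1 → queue [2, 15, 6, 4, 12, 8, 3]
Visit 2 → queue [15, 6, 4, 12, 8, 3]
Visit 15 → queue [6, 4, 12, 8, 3]
Visit 6 → queue [4, 12, 8, 3]
Visit 4 → queue [12, 8, 3]
Visit 12 → queue [8, 3]
Visit 8 → queue [3]
Visit 3 → queue []

14, 11, 7, 13, 10, 9, 17, 16, 5, 1, 2, 15, 6, 4, 12, 8, 3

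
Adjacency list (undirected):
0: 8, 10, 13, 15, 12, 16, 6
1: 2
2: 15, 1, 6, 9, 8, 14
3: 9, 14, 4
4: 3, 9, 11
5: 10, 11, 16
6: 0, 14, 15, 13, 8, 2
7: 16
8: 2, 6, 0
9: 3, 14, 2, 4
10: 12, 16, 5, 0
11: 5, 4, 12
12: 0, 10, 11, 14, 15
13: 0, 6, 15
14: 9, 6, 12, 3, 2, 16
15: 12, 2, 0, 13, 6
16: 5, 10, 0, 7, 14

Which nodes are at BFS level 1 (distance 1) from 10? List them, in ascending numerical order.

0, 5, 12, 16

Level 0: 10
Level 1: 0, 5, 12, 16
Level 2: 6, 7, 8, 11, 13, 14, 15
Level 3: 2, 3, 4, 9
Level 4: 1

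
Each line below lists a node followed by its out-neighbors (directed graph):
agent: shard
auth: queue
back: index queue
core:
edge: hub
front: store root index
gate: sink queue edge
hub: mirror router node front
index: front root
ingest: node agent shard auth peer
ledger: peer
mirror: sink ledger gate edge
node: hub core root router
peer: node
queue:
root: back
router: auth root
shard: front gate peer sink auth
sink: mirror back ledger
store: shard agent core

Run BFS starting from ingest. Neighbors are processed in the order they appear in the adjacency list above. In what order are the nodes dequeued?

ingest → node → agent → shard → auth → peer → hub → core → root → router → front → gate → sink → queue → mirror → back → store → index → edge → ledger

Visit ingest; enqueue node, agent, shard, auth, peer → queue [node, agent, shard, auth, peer]
Visit node; enqueue hub, core, root, router → queue [agent, shard, auth, peer, hub, core, root, router]
Visit agent → queue [shard, auth, peer, hub, core, root, router]
Visit shard; enqueue front, gate, sink → queue [auth, peer, hub, core, root, router, front, gate, sink]
Visit auth; enqueue queue → queue [peer, hub, core, root, router, front, gate, sink, queue]
Visit peer → queue [hub, core, root, router, front, gate, sink, queue]
Visit hub; enqueue mirror → queue [core, root, router, front, gate, sink, queue, mirror]
Visit core → queue [root, router, front, gate, sink, queue, mirror]
Visit root; enqueue back → queue [router, front, gate, sink, queue, mirror, back]
Visit router → queue [front, gate, sink, queue, mirror, back]
Visit front; enqueue store, index → queue [gate, sink, queue, mirror, back, store, index]
Visit gate; enqueue edge → queue [sink, queue, mirror, back, store, index, edge]
Visit sink; enqueue ledger → queue [queue, mirror, back, store, index, edge, ledger]
Visit queue → queue [mirror, back, store, index, edge, ledger]
Visit mirror → queue [back, store, index, edge, ledger]
Visit back → queue [store, index, edge, ledger]
Visit store → queue [index, edge, ledger]
Visit index → queue [edge, ledger]
Visit edge → queue [ledger]
Visit ledger → queue []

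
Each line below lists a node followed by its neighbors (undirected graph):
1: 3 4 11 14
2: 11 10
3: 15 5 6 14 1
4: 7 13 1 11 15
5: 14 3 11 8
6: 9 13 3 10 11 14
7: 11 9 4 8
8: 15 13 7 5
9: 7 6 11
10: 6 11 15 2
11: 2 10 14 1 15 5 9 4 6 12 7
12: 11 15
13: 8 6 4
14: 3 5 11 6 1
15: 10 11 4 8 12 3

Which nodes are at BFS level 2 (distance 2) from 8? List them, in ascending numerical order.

Level 0: 8
Level 1: 5, 7, 13, 15
Level 2: 3, 4, 6, 9, 10, 11, 12, 14
Level 3: 1, 2

3, 4, 6, 9, 10, 11, 12, 14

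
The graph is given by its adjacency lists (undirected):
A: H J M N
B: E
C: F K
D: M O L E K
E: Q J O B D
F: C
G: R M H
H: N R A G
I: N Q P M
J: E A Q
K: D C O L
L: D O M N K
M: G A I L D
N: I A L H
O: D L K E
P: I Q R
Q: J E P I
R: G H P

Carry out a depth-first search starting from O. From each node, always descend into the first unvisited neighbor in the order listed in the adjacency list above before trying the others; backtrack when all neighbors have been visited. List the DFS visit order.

O D M G R H N I Q J E B A P L K C F

Visit O
O → D
D → M
M → G
G → R
R → H
H → N
N → I
I → Q
Q → J
J → E
E → B
J → A
Q → P
N → L
L → K
K → C
C → F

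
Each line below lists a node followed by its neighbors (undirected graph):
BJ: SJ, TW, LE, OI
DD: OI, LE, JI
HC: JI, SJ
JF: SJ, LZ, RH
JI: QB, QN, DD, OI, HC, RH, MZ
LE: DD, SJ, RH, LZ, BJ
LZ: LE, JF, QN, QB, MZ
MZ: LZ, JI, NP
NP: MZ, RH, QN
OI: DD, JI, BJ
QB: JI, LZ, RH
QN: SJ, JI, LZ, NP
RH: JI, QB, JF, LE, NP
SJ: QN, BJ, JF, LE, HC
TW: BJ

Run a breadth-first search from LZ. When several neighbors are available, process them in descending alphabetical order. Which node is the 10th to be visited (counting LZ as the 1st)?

Visit LZ; enqueue QN, QB, MZ, LE, JF → queue [QN, QB, MZ, LE, JF]
Visit QN; enqueue SJ, NP, JI → queue [QB, MZ, LE, JF, SJ, NP, JI]
Visit QB; enqueue RH → queue [MZ, LE, JF, SJ, NP, JI, RH]
Visit MZ → queue [LE, JF, SJ, NP, JI, RH]
Visit LE; enqueue DD, BJ → queue [JF, SJ, NP, JI, RH, DD, BJ]
Visit JF → queue [SJ, NP, JI, RH, DD, BJ]
Visit SJ; enqueue HC → queue [NP, JI, RH, DD, BJ, HC]
Visit NP → queue [JI, RH, DD, BJ, HC]
Visit JI; enqueue OI → queue [RH, DD, BJ, HC, OI]
Visit RH → queue [DD, BJ, HC, OI]
Visit DD → queue [BJ, HC, OI]
Visit BJ; enqueue TW → queue [HC, OI, TW]
Visit HC → queue [OI, TW]
Visit OI → queue [TW]
Visit TW → queue []

Visit order: LZ, QN, QB, MZ, LE, JF, SJ, NP, JI, RH, DD, BJ, HC, OI, TW

RH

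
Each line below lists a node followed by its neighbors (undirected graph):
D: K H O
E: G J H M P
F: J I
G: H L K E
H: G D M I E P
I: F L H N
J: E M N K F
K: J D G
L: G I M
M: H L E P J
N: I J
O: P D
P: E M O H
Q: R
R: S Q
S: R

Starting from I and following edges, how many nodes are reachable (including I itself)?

BFS from I visits: I, N, L, H, F, J, M, G, P, E, D, K, O
Reachable nodes: 13 of 16 total.

13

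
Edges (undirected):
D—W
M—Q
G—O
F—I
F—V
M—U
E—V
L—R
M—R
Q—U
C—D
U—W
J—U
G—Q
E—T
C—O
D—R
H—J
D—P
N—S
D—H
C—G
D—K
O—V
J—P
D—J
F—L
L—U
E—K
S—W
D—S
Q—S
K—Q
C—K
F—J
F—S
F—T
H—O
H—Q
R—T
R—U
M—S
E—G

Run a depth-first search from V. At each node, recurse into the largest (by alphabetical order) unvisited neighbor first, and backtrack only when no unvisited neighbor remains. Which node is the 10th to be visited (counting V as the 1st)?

Visit V
V → O
O → H
H → Q
Q → U
U → W
W → S
S → N
S → M
M → R
R → T
T → F
F → L
F → J
J → P
P → D
D → K
K → E
E → G
G → C
F → I

Visit order: V, O, H, Q, U, W, S, N, M, R, T, F, L, J, P, D, K, E, G, C, I

R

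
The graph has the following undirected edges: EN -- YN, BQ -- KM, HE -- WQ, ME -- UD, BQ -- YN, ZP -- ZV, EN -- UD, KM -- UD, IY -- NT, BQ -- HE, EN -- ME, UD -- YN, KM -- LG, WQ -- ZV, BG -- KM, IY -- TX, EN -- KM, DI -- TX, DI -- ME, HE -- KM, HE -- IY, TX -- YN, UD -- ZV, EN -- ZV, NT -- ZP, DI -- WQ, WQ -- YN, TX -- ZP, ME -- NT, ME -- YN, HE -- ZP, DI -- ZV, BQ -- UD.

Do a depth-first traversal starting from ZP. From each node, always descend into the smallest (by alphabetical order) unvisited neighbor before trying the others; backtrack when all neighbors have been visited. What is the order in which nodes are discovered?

Visit ZP
ZP → HE
HE → BQ
BQ → KM
KM → BG
KM → EN
EN → ME
ME → DI
DI → TX
TX → IY
IY → NT
TX → YN
YN → UD
UD → ZV
ZV → WQ
KM → LG

ZP, HE, BQ, KM, BG, EN, ME, DI, TX, IY, NT, YN, UD, ZV, WQ, LG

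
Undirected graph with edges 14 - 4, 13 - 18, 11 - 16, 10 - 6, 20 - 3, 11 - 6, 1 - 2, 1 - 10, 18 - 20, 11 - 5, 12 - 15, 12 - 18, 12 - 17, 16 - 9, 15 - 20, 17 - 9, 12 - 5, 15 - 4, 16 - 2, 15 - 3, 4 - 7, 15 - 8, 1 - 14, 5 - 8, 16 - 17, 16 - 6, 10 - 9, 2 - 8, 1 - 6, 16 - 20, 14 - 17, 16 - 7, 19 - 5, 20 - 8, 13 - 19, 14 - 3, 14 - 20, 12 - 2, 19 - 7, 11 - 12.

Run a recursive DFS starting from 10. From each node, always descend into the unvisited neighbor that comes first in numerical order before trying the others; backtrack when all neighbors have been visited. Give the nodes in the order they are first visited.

10 → 1 → 2 → 8 → 5 → 11 → 6 → 16 → 7 → 4 → 14 → 3 → 15 → 12 → 17 → 9 → 18 → 13 → 19 → 20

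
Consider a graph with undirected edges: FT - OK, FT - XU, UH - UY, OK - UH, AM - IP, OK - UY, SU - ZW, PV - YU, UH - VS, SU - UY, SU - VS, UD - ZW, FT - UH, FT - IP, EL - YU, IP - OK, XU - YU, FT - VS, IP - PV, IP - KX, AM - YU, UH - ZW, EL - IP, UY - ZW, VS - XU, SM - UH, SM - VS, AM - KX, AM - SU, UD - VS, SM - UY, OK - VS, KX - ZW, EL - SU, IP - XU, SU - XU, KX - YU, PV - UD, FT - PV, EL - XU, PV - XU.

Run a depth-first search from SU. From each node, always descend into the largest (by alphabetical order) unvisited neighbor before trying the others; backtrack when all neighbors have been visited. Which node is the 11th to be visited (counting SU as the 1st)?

Visit SU
SU → ZW
ZW → UY
UY → UH
UH → VS
VS → XU
XU → YU
YU → PV
PV → UD
PV → IP
IP → OK
OK → FT
IP → KX
KX → AM
IP → EL
VS → SM

Visit order: SU, ZW, UY, UH, VS, XU, YU, PV, UD, IP, OK, FT, KX, AM, EL, SM

OK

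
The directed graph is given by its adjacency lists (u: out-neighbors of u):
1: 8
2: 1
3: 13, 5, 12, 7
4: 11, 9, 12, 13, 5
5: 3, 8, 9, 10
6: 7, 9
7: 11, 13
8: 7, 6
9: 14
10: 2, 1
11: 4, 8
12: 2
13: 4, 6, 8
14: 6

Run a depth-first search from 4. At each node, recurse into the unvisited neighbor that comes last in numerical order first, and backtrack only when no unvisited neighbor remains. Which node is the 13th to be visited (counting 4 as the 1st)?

10

Visit 4
4 → 13
13 → 8
8 → 7
7 → 11
8 → 6
6 → 9
9 → 14
4 → 12
12 → 2
2 → 1
4 → 5
5 → 10
5 → 3

Visit order: 4, 13, 8, 7, 11, 6, 9, 14, 12, 2, 1, 5, 10, 3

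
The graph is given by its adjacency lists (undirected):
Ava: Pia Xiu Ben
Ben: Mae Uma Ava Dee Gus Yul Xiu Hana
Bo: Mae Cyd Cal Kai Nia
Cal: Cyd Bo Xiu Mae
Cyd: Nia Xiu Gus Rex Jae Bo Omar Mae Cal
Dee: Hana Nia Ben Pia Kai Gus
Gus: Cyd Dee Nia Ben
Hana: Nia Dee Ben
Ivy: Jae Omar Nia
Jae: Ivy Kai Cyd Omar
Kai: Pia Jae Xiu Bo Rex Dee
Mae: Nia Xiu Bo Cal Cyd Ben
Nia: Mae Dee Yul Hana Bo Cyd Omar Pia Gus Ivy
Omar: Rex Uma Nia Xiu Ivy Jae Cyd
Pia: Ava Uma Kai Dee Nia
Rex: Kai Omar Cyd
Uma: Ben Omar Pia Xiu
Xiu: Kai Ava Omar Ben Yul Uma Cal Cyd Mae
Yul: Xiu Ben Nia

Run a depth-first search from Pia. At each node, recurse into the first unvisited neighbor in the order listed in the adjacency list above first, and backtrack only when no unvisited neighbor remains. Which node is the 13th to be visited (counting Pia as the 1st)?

Cal

Visit Pia
Pia → Ava
Ava → Xiu
Xiu → Kai
Kai → Jae
Jae → Ivy
Ivy → Omar
Omar → Rex
Rex → Cyd
Cyd → Nia
Nia → Mae
Mae → Bo
Bo → Cal
Mae → Ben
Ben → Uma
Ben → Dee
Dee → Hana
Dee → Gus
Ben → Yul

Visit order: Pia, Ava, Xiu, Kai, Jae, Ivy, Omar, Rex, Cyd, Nia, Mae, Bo, Cal, Ben, Uma, Dee, Hana, Gus, Yul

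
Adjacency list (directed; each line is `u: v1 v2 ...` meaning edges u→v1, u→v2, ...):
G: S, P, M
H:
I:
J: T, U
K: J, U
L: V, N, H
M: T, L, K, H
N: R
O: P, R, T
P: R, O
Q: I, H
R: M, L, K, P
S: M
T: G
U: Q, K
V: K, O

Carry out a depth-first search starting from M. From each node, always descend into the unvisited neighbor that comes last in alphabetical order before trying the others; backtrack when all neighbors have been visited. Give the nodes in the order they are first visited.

Visit M
M → T
T → G
G → S
G → P
P → R
R → L
L → V
V → O
V → K
K → U
U → Q
Q → I
Q → H
K → J
L → N

M -> T -> G -> S -> P -> R -> L -> V -> O -> K -> U -> Q -> I -> H -> J -> N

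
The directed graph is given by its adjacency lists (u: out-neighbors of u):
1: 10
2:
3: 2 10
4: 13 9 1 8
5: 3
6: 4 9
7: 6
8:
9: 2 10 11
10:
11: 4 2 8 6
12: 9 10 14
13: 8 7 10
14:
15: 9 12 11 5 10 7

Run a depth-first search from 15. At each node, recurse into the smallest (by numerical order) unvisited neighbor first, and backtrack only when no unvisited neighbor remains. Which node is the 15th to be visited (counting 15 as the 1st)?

Visit 15
15 → 5
5 → 3
3 → 2
3 → 10
15 → 7
7 → 6
6 → 4
4 → 1
4 → 8
4 → 9
9 → 11
4 → 13
15 → 12
12 → 14

Visit order: 15, 5, 3, 2, 10, 7, 6, 4, 1, 8, 9, 11, 13, 12, 14

14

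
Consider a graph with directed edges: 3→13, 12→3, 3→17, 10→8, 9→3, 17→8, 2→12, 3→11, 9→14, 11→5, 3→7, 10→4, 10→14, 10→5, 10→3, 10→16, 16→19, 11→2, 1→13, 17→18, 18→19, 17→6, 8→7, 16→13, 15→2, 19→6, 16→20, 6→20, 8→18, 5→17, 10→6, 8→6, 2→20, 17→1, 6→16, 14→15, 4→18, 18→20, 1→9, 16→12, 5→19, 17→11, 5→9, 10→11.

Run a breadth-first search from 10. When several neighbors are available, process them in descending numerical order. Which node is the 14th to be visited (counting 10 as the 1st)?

15

Visit 10; enqueue 16, 14, 11, 8, 6, 5, 4, 3 → queue [16, 14, 11, 8, 6, 5, 4, 3]
Visit 16; enqueue 20, 19, 13, 12 → queue [14, 11, 8, 6, 5, 4, 3, 20, 19, 13, 12]
Visit 14; enqueue 15 → queue [11, 8, 6, 5, 4, 3, 20, 19, 13, 12, 15]
Visit 11; enqueue 2 → queue [8, 6, 5, 4, 3, 20, 19, 13, 12, 15, 2]
Visit 8; enqueue 18, 7 → queue [6, 5, 4, 3, 20, 19, 13, 12, 15, 2, 18, 7]
Visit 6 → queue [5, 4, 3, 20, 19, 13, 12, 15, 2, 18, 7]
Visit 5; enqueue 17, 9 → queue [4, 3, 20, 19, 13, 12, 15, 2, 18, 7, 17, 9]
Visit 4 → queue [3, 20, 19, 13, 12, 15, 2, 18, 7, 17, 9]
Visit 3 → queue [20, 19, 13, 12, 15, 2, 18, 7, 17, 9]
Visit 20 → queue [19, 13, 12, 15, 2, 18, 7, 17, 9]
Visit 19 → queue [13, 12, 15, 2, 18, 7, 17, 9]
Visit 13 → queue [12, 15, 2, 18, 7, 17, 9]
Visit 12 → queue [15, 2, 18, 7, 17, 9]
Visit 15 → queue [2, 18, 7, 17, 9]
Visit 2 → queue [18, 7, 17, 9]
Visit 18 → queue [7, 17, 9]
Visit 7 → queue [17, 9]
Visit 17; enqueue 1 → queue [9, 1]
Visit 9 → queue [1]
Visit 1 → queue []

Visit order: 10, 16, 14, 11, 8, 6, 5, 4, 3, 20, 19, 13, 12, 15, 2, 18, 7, 17, 9, 1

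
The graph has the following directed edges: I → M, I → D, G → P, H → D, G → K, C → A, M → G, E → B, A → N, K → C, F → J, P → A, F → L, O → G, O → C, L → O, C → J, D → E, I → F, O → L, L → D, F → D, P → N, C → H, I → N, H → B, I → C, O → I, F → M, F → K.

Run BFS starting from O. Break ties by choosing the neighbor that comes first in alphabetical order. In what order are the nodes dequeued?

Visit O; enqueue C, G, I, L → queue [C, G, I, L]
Visit C; enqueue A, H, J → queue [G, I, L, A, H, J]
Visit G; enqueue K, P → queue [I, L, A, H, J, K, P]
Visit I; enqueue D, F, M, N → queue [L, A, H, J, K, P, D, F, M, N]
Visit L → queue [A, H, J, K, P, D, F, M, N]
Visit A → queue [H, J, K, P, D, F, M, N]
Visit H; enqueue B → queue [J, K, P, D, F, M, N, B]
Visit J → queue [K, P, D, F, M, N, B]
Visit K → queue [P, D, F, M, N, B]
Visit P → queue [D, F, M, N, B]
Visit D; enqueue E → queue [F, M, N, B, E]
Visit F → queue [M, N, B, E]
Visit M → queue [N, B, E]
Visit N → queue [B, E]
Visit B → queue [E]
Visit E → queue []

O, C, G, I, L, A, H, J, K, P, D, F, M, N, B, E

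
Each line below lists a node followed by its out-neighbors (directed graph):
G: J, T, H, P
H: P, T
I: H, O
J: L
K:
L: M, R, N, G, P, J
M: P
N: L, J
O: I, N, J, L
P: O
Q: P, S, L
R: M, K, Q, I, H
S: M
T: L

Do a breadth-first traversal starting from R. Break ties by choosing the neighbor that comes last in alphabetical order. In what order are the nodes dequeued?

Visit R; enqueue Q, M, K, I, H → queue [Q, M, K, I, H]
Visit Q; enqueue S, P, L → queue [M, K, I, H, S, P, L]
Visit M → queue [K, I, H, S, P, L]
Visit K → queue [I, H, S, P, L]
Visit I; enqueue O → queue [H, S, P, L, O]
Visit H; enqueue T → queue [S, P, L, O, T]
Visit S → queue [P, L, O, T]
Visit P → queue [L, O, T]
Visit L; enqueue N, J, G → queue [O, T, N, J, G]
Visit O → queue [T, N, J, G]
Visit T → queue [N, J, G]
Visit N → queue [J, G]
Visit J → queue [G]
Visit G → queue []

R -> Q -> M -> K -> I -> H -> S -> P -> L -> O -> T -> N -> J -> G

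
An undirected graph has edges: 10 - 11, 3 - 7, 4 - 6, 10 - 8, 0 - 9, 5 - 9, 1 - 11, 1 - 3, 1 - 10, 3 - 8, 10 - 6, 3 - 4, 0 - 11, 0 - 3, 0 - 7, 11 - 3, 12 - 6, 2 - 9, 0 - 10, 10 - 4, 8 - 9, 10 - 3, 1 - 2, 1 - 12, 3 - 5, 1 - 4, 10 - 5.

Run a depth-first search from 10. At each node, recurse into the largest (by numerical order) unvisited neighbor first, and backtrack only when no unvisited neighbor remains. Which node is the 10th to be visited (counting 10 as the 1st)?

6

Visit 10
10 → 11
11 → 3
3 → 8
8 → 9
9 → 5
9 → 2
2 → 1
1 → 12
12 → 6
6 → 4
9 → 0
0 → 7

Visit order: 10, 11, 3, 8, 9, 5, 2, 1, 12, 6, 4, 0, 7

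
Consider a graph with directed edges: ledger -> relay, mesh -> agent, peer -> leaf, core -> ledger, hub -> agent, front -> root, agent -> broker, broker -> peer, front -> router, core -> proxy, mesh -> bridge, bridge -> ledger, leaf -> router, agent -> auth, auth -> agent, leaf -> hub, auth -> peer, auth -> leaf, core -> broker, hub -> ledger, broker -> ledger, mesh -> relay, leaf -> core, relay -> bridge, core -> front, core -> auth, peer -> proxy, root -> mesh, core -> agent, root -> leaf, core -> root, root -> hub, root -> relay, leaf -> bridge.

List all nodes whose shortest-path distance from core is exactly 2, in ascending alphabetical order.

Level 0: core
Level 1: agent, auth, broker, front, ledger, proxy, root
Level 2: hub, leaf, mesh, peer, relay, router
Level 3: bridge

hub, leaf, mesh, peer, relay, router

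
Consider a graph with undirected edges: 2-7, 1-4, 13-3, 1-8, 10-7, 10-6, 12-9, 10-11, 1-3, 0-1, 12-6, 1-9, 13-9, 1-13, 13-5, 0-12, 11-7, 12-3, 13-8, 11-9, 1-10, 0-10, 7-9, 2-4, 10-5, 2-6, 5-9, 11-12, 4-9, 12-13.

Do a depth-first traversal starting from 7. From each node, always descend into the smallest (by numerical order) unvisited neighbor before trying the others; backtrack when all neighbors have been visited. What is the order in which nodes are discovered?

Visit 7
7 → 2
2 → 4
4 → 1
1 → 0
0 → 10
10 → 5
5 → 9
9 → 11
11 → 12
12 → 3
3 → 13
13 → 8
12 → 6

7 -> 2 -> 4 -> 1 -> 0 -> 10 -> 5 -> 9 -> 11 -> 12 -> 3 -> 13 -> 8 -> 6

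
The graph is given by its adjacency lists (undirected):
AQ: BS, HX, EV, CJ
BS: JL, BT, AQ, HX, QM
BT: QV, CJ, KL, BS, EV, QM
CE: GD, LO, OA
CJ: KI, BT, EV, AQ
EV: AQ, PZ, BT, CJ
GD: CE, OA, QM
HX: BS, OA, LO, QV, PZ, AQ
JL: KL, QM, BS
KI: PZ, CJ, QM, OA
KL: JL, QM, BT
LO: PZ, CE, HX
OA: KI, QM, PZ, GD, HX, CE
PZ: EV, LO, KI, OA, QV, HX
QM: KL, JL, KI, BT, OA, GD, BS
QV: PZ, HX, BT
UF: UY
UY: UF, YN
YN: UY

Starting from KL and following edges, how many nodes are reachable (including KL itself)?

16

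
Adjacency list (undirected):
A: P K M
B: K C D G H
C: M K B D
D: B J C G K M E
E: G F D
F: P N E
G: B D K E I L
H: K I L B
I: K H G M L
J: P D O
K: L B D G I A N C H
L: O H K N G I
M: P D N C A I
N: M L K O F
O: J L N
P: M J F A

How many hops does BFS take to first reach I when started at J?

3

Level 0: J
Level 1: D, O, P
Level 2: A, B, C, E, F, G, K, L, M, N
Level 3: H, I
I first appears at level 3.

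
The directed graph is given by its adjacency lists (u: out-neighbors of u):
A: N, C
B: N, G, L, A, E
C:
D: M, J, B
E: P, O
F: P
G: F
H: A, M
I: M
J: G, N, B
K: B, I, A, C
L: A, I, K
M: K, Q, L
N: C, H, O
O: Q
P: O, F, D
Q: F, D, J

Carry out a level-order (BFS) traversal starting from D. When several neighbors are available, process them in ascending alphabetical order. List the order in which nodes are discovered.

D, B, J, M, A, E, G, L, N, K, Q, C, O, P, F, I, H

Visit D; enqueue B, J, M → queue [B, J, M]
Visit B; enqueue A, E, G, L, N → queue [J, M, A, E, G, L, N]
Visit J → queue [M, A, E, G, L, N]
Visit M; enqueue K, Q → queue [A, E, G, L, N, K, Q]
Visit A; enqueue C → queue [E, G, L, N, K, Q, C]
Visit E; enqueue O, P → queue [G, L, N, K, Q, C, O, P]
Visit G; enqueue F → queue [L, N, K, Q, C, O, P, F]
Visit L; enqueue I → queue [N, K, Q, C, O, P, F, I]
Visit N; enqueue H → queue [K, Q, C, O, P, F, I, H]
Visit K → queue [Q, C, O, P, F, I, H]
Visit Q → queue [C, O, P, F, I, H]
Visit C → queue [O, P, F, I, H]
Visit O → queue [P, F, I, H]
Visit P → queue [F, I, H]
Visit F → queue [I, H]
Visit I → queue [H]
Visit H → queue []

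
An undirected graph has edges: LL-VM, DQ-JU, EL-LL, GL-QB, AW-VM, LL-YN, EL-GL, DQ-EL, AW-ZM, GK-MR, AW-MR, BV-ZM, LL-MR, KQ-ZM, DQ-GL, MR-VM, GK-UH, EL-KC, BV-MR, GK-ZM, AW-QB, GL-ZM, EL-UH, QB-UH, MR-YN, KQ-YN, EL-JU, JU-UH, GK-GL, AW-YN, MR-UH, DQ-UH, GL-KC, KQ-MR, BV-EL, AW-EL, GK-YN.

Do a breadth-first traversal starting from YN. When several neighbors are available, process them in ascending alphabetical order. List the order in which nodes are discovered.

Visit YN; enqueue AW, GK, KQ, LL, MR → queue [AW, GK, KQ, LL, MR]
Visit AW; enqueue EL, QB, VM, ZM → queue [GK, KQ, LL, MR, EL, QB, VM, ZM]
Visit GK; enqueue GL, UH → queue [KQ, LL, MR, EL, QB, VM, ZM, GL, UH]
Visit KQ → queue [LL, MR, EL, QB, VM, ZM, GL, UH]
Visit LL → queue [MR, EL, QB, VM, ZM, GL, UH]
Visit MR; enqueue BV → queue [EL, QB, VM, ZM, GL, UH, BV]
Visit EL; enqueue DQ, JU, KC → queue [QB, VM, ZM, GL, UH, BV, DQ, JU, KC]
Visit QB → queue [VM, ZM, GL, UH, BV, DQ, JU, KC]
Visit VM → queue [ZM, GL, UH, BV, DQ, JU, KC]
Visit ZM → queue [GL, UH, BV, DQ, JU, KC]
Visit GL → queue [UH, BV, DQ, JU, KC]
Visit UH → queue [BV, DQ, JU, KC]
Visit BV → queue [DQ, JU, KC]
Visit DQ → queue [JU, KC]
Visit JU → queue [KC]
Visit KC → queue []

YN → AW → GK → KQ → LL → MR → EL → QB → VM → ZM → GL → UH → BV → DQ → JU → KC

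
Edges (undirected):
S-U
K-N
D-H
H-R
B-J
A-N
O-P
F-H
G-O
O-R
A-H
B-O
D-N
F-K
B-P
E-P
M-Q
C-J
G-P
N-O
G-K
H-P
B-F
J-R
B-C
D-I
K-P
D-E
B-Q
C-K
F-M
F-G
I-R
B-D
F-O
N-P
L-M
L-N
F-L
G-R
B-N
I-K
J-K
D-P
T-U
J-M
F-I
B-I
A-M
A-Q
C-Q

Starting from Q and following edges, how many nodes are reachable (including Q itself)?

BFS from Q visits: Q, A, B, C, M, H, N, D, F, I, J, O, P, K, L, R, E, G
Reachable nodes: 18 of 21 total.

18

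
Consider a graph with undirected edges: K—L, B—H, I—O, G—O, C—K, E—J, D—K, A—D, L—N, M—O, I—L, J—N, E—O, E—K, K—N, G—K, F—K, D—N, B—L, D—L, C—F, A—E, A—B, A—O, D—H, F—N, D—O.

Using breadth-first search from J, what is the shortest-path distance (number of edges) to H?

3

Level 0: J
Level 1: E, N
Level 2: A, D, F, K, L, O
Level 3: B, C, G, H, I, M
H first appears at level 3.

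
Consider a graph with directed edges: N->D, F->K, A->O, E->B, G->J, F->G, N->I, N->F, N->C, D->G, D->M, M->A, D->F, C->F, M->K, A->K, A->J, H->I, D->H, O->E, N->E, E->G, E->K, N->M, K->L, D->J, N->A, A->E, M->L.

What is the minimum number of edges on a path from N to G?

2

Level 0: N
Level 1: A, C, D, E, F, I, M
Level 2: B, G, H, J, K, L, O
G first appears at level 2.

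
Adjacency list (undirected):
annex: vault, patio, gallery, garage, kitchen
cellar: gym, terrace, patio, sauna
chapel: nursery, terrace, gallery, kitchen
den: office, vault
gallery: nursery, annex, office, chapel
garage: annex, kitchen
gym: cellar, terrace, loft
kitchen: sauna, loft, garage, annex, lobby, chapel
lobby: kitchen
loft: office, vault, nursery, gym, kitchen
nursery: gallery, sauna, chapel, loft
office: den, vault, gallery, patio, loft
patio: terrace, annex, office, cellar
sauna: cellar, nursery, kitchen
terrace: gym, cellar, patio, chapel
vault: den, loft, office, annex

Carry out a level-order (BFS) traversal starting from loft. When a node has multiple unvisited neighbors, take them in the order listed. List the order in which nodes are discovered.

Visit loft; enqueue office, vault, nursery, gym, kitchen → queue [office, vault, nursery, gym, kitchen]
Visit office; enqueue den, gallery, patio → queue [vault, nursery, gym, kitchen, den, gallery, patio]
Visit vault; enqueue annex → queue [nursery, gym, kitchen, den, gallery, patio, annex]
Visit nursery; enqueue sauna, chapel → queue [gym, kitchen, den, gallery, patio, annex, sauna, chapel]
Visit gym; enqueue cellar, terrace → queue [kitchen, den, gallery, patio, annex, sauna, chapel, cellar, terrace]
Visit kitchen; enqueue garage, lobby → queue [den, gallery, patio, annex, sauna, chapel, cellar, terrace, garage, lobby]
Visit den → queue [gallery, patio, annex, sauna, chapel, cellar, terrace, garage, lobby]
Visit gallery → queue [patio, annex, sauna, chapel, cellar, terrace, garage, lobby]
Visit patio → queue [annex, sauna, chapel, cellar, terrace, garage, lobby]
Visit annex → queue [sauna, chapel, cellar, terrace, garage, lobby]
Visit sauna → queue [chapel, cellar, terrace, garage, lobby]
Visit chapel → queue [cellar, terrace, garage, lobby]
Visit cellar → queue [terrace, garage, lobby]
Visit terrace → queue [garage, lobby]
Visit garage → queue [lobby]
Visit lobby → queue []

loft, office, vault, nursery, gym, kitchen, den, gallery, patio, annex, sauna, chapel, cellar, terrace, garage, lobby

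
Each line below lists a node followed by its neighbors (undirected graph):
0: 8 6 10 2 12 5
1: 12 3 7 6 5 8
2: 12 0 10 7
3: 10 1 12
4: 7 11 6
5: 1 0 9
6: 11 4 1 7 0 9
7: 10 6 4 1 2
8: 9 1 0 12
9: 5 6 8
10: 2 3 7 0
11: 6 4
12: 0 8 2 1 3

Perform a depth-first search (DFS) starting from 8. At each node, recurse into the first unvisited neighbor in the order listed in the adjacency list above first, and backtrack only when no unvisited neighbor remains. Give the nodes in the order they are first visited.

8 9 5 1 12 0 6 11 4 7 10 2 3

Visit 8
8 → 9
9 → 5
5 → 1
1 → 12
12 → 0
0 → 6
6 → 11
11 → 4
4 → 7
7 → 10
10 → 2
10 → 3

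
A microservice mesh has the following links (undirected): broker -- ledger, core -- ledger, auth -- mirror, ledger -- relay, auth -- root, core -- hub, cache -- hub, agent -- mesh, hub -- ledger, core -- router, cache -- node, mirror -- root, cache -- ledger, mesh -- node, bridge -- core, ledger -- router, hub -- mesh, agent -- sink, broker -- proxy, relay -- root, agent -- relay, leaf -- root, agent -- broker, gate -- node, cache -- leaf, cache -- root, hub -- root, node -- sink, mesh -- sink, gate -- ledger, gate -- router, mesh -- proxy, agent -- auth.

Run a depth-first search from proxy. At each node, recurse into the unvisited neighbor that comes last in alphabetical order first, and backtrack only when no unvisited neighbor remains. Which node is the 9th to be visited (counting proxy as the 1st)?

root

Visit proxy
proxy → mesh
mesh → sink
sink → node
node → gate
gate → router
router → ledger
ledger → relay
relay → root
root → mirror
mirror → auth
auth → agent
agent → broker
root → leaf
leaf → cache
cache → hub
hub → core
core → bridge

Visit order: proxy, mesh, sink, node, gate, router, ledger, relay, root, mirror, auth, agent, broker, leaf, cache, hub, core, bridge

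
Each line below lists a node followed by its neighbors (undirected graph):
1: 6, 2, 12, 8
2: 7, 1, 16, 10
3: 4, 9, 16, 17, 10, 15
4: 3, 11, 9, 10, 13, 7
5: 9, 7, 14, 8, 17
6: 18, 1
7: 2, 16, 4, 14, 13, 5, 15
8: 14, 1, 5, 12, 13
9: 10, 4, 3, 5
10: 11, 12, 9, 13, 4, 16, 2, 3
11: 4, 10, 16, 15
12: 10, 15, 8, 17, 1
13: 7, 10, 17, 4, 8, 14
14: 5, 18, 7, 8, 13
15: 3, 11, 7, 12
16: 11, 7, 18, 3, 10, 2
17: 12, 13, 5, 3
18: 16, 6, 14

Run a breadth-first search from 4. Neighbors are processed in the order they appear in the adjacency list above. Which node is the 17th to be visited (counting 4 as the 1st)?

Visit 4; enqueue 3, 11, 9, 10, 13, 7 → queue [3, 11, 9, 10, 13, 7]
Visit 3; enqueue 16, 17, 15 → queue [11, 9, 10, 13, 7, 16, 17, 15]
Visit 11 → queue [9, 10, 13, 7, 16, 17, 15]
Visit 9; enqueue 5 → queue [10, 13, 7, 16, 17, 15, 5]
Visit 10; enqueue 12, 2 → queue [13, 7, 16, 17, 15, 5, 12, 2]
Visit 13; enqueue 8, 14 → queue [7, 16, 17, 15, 5, 12, 2, 8, 14]
Visit 7 → queue [16, 17, 15, 5, 12, 2, 8, 14]
Visit 16; enqueue 18 → queue [17, 15, 5, 12, 2, 8, 14, 18]
Visit 17 → queue [15, 5, 12, 2, 8, 14, 18]
Visit 15 → queue [5, 12, 2, 8, 14, 18]
Visit 5 → queue [12, 2, 8, 14, 18]
Visit 12; enqueue 1 → queue [2, 8, 14, 18, 1]
Visit 2 → queue [8, 14, 18, 1]
Visit 8 → queue [14, 18, 1]
Visit 14 → queue [18, 1]
Visit 18; enqueue 6 → queue [1, 6]
Visit 1 → queue [6]
Visit 6 → queue []

Visit order: 4, 3, 11, 9, 10, 13, 7, 16, 17, 15, 5, 12, 2, 8, 14, 18, 1, 6

1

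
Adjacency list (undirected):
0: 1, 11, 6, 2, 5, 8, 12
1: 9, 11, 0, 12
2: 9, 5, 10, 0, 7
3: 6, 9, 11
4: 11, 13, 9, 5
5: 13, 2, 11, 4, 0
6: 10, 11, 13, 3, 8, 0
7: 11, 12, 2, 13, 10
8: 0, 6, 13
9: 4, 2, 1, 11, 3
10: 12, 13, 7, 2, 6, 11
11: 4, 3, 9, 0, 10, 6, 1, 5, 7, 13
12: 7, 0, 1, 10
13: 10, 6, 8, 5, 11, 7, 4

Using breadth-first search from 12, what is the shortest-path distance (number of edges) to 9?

2

Level 0: 12
Level 1: 0, 1, 7, 10
Level 2: 2, 5, 6, 8, 9, 11, 13
Level 3: 3, 4
9 first appears at level 2.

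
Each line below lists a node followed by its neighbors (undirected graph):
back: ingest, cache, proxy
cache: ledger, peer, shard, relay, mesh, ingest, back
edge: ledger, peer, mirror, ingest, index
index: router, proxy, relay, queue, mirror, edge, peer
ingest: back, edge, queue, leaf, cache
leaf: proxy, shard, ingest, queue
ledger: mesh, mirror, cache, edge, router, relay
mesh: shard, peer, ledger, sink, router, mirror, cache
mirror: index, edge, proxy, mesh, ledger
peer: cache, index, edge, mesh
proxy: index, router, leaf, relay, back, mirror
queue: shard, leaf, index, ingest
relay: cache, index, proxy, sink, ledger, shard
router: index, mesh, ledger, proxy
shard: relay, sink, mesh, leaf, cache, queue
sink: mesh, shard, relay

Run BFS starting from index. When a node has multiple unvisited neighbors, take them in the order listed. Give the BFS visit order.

Visit index; enqueue router, proxy, relay, queue, mirror, edge, peer → queue [router, proxy, relay, queue, mirror, edge, peer]
Visit router; enqueue mesh, ledger → queue [proxy, relay, queue, mirror, edge, peer, mesh, ledger]
Visit proxy; enqueue leaf, back → queue [relay, queue, mirror, edge, peer, mesh, ledger, leaf, back]
Visit relay; enqueue cache, sink, shard → queue [queue, mirror, edge, peer, mesh, ledger, leaf, back, cache, sink, shard]
Visit queue; enqueue ingest → queue [mirror, edge, peer, mesh, ledger, leaf, back, cache, sink, shard, ingest]
Visit mirror → queue [edge, peer, mesh, ledger, leaf, back, cache, sink, shard, ingest]
Visit edge → queue [peer, mesh, ledger, leaf, back, cache, sink, shard, ingest]
Visit peer → queue [mesh, ledger, leaf, back, cache, sink, shard, ingest]
Visit mesh → queue [ledger, leaf, back, cache, sink, shard, ingest]
Visit ledger → queue [leaf, back, cache, sink, shard, ingest]
Visit leaf → queue [back, cache, sink, shard, ingest]
Visit back → queue [cache, sink, shard, ingest]
Visit cache → queue [sink, shard, ingest]
Visit sink → queue [shard, ingest]
Visit shard → queue [ingest]
Visit ingest → queue []

index, router, proxy, relay, queue, mirror, edge, peer, mesh, ledger, leaf, back, cache, sink, shard, ingest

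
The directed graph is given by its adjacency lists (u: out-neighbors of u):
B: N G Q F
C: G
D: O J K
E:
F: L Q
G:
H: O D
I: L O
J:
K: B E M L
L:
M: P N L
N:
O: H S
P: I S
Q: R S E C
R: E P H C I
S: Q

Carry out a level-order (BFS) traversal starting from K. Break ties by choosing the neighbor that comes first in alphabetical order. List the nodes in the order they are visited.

K → B → E → L → M → F → G → N → Q → P → C → R → S → I → H → O → D → J

Visit K; enqueue B, E, L, M → queue [B, E, L, M]
Visit B; enqueue F, G, N, Q → queue [E, L, M, F, G, N, Q]
Visit E → queue [L, M, F, G, N, Q]
Visit L → queue [M, F, G, N, Q]
Visit M; enqueue P → queue [F, G, N, Q, P]
Visit F → queue [G, N, Q, P]
Visit G → queue [N, Q, P]
Visit N → queue [Q, P]
Visit Q; enqueue C, R, S → queue [P, C, R, S]
Visit P; enqueue I → queue [C, R, S, I]
Visit C → queue [R, S, I]
Visit R; enqueue H → queue [S, I, H]
Visit S → queue [I, H]
Visit I; enqueue O → queue [H, O]
Visit H; enqueue D → queue [O, D]
Visit O → queue [D]
Visit D; enqueue J → queue [J]
Visit J → queue []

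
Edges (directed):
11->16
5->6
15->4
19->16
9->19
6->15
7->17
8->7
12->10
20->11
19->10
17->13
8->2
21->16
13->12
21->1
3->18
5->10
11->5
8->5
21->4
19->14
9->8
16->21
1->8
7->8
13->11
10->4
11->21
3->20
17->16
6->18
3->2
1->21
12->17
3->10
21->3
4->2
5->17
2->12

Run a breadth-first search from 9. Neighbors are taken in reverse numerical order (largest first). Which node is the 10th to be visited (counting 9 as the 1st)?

21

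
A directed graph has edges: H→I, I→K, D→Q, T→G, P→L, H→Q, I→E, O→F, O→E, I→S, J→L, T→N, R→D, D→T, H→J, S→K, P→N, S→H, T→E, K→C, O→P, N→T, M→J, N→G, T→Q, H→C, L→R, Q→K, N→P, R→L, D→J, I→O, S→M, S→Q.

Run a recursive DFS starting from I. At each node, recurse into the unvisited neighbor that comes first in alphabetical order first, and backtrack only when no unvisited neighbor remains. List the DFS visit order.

Visit I
I → E
I → K
K → C
I → O
O → F
O → P
P → L
L → R
R → D
D → J
D → Q
D → T
T → G
T → N
I → S
S → H
S → M

I → E → K → C → O → F → P → L → R → D → J → Q → T → G → N → S → H → M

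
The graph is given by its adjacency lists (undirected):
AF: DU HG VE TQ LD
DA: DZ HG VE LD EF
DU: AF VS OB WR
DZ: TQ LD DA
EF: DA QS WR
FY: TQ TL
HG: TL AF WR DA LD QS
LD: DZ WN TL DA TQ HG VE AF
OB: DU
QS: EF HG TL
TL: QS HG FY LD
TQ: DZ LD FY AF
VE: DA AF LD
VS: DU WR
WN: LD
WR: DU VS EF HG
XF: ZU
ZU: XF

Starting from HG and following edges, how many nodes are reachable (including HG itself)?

BFS from HG visits: HG, TL, AF, WR, DA, LD, QS, FY, DU, VE, TQ, VS, EF, DZ, WN, OB
Reachable nodes: 16 of 18 total.

16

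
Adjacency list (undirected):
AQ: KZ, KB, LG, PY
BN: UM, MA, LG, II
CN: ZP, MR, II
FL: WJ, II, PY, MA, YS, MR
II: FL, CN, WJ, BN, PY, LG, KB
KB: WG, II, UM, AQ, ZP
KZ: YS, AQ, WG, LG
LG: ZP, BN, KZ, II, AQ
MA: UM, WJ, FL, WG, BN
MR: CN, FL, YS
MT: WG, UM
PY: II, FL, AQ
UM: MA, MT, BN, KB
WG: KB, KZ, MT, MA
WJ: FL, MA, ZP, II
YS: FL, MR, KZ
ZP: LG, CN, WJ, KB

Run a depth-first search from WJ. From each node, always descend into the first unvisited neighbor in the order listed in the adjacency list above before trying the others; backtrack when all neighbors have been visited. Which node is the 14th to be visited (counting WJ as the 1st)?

YS

Visit WJ
WJ → FL
FL → II
II → CN
CN → ZP
ZP → LG
LG → BN
BN → UM
UM → MA
MA → WG
WG → KB
KB → AQ
AQ → KZ
KZ → YS
YS → MR
AQ → PY
WG → MT

Visit order: WJ, FL, II, CN, ZP, LG, BN, UM, MA, WG, KB, AQ, KZ, YS, MR, PY, MT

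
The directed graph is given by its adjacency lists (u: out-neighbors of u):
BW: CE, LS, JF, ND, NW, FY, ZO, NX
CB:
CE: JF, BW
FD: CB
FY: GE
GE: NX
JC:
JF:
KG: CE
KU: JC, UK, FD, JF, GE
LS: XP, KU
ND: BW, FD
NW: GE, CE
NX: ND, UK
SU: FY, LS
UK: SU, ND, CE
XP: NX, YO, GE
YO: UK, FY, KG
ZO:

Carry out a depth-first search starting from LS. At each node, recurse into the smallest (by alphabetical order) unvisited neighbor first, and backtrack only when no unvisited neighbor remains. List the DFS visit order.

LS, KU, FD, CB, GE, NX, ND, BW, CE, JF, FY, NW, ZO, UK, SU, JC, XP, YO, KG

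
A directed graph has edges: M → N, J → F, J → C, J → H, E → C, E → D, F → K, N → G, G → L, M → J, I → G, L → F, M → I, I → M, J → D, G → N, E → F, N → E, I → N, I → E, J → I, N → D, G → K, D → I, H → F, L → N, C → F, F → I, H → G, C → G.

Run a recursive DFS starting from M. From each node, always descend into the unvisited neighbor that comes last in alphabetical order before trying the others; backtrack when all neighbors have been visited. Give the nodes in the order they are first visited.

M N G L F K I E D C J H

Visit M
M → N
N → G
G → L
L → F
F → K
F → I
I → E
E → D
E → C
M → J
J → H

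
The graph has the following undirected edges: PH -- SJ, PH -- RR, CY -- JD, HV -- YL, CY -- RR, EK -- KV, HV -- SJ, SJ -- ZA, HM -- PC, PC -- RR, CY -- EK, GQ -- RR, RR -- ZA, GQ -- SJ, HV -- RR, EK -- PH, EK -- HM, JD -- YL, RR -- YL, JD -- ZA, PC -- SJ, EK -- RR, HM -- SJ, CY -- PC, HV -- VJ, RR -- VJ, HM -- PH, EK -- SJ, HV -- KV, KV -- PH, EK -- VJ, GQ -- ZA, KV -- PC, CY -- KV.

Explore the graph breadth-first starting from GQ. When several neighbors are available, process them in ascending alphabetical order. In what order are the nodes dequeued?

GQ, RR, SJ, ZA, CY, EK, HV, PC, PH, VJ, YL, HM, JD, KV

Visit GQ; enqueue RR, SJ, ZA → queue [RR, SJ, ZA]
Visit RR; enqueue CY, EK, HV, PC, PH, VJ, YL → queue [SJ, ZA, CY, EK, HV, PC, PH, VJ, YL]
Visit SJ; enqueue HM → queue [ZA, CY, EK, HV, PC, PH, VJ, YL, HM]
Visit ZA; enqueue JD → queue [CY, EK, HV, PC, PH, VJ, YL, HM, JD]
Visit CY; enqueue KV → queue [EK, HV, PC, PH, VJ, YL, HM, JD, KV]
Visit EK → queue [HV, PC, PH, VJ, YL, HM, JD, KV]
Visit HV → queue [PC, PH, VJ, YL, HM, JD, KV]
Visit PC → queue [PH, VJ, YL, HM, JD, KV]
Visit PH → queue [VJ, YL, HM, JD, KV]
Visit VJ → queue [YL, HM, JD, KV]
Visit YL → queue [HM, JD, KV]
Visit HM → queue [JD, KV]
Visit JD → queue [KV]
Visit KV → queue []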